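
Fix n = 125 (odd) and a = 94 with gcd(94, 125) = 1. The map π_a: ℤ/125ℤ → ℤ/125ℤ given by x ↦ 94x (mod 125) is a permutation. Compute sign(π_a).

Orbit of 74 under x↦94x: [74, 81, 114, 91, 54, 76, 19]… (length divides ord_125(94)).
The orbit structure of x ↦ 94x mod 125: 7 orbits of sizes [50, 50, 10, 10, 2, 2, 1].
125 − 7 = 118 transpositions; sign(π) = (−1)^118 = +1.

+1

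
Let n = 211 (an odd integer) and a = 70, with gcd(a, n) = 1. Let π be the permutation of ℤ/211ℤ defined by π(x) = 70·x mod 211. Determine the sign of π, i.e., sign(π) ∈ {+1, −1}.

Start at x=1: 1 → 70 → 47 → 125 → 99 → 178 → 11 → … (one orbit).
3 cycles of lengths [105, 105, 1].
n − c = 211 − 3 = 208; sign = (−1)^208 = +1.

+1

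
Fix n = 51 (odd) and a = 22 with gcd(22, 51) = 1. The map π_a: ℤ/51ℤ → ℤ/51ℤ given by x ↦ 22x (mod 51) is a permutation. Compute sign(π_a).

Start at x=13: 13 → 31 → 19 → 10 → 16 → 46 → 43 → … (one orbit).
The orbit structure of x ↦ 22x mod 51: 6 orbits of sizes [16, 16, 16, 1, 1, 1].
Σ(ℓ_i−1) = 51−6 = 45; sign = (−1)^45 = -1.
The Jacobi symbol (22|51) = -1 (Zolotarev) agrees.

-1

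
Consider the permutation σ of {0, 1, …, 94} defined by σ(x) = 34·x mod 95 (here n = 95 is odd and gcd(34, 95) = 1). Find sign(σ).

Start at x=36: 36 → 84 → 6 → 14 → 1 → 34 → 16 → … (one orbit).
The orbit structure of x ↦ 34x mod 95: 8 orbits of sizes [18, 18, 18, 18, 18, 2, 2, 1].
With 8 cycles on 95 points, sign = (−1)^{95−8} = -1.
(34|95)_J = -1 (Zolotarev's lemma cross-check).

-1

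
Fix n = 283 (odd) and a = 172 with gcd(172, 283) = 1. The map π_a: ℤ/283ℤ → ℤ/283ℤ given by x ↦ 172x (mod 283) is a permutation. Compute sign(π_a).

Start at x=84: 84 → 15 → 33 → 16 → 205 → 168 → 30 → … (one orbit).
π_172 has 4 disjoint cycles with lengths [94, 94, 94, 1] on {0,…,282}.
4 cycles on 283: each ℓ→(−1)^(ℓ−1), product (−1)^279 = -1.
Check: (172/283) = -1 by Zolotarev.

-1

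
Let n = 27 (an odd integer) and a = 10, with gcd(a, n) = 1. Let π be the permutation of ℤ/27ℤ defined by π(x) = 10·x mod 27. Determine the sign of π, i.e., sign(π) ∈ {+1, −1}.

+1

Orbit of 1 under x↦10x: [1, 10, 19]… (length divides ord_27(10)).
Cycle type of π: 3×6 + 1×9; total 15 cycles.
Σ(ℓ_i−1) = 27−15 = 12; sign = (−1)^12 = +1.
Zolotarev: (10|27) = +1, matching the cycle-count sign.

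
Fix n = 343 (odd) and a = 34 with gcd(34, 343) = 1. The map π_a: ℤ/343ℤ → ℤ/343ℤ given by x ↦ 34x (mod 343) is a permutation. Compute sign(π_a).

-1

Orbit of 139 under x↦34x: [139, 267, 160, 295, 83, 78, 251]… (length divides ord_343(34)).
Cycle lengths of π_34 on ℤ/343ℤ: [98, 98, 98, 14, 14, 14, 2, 2, 2, 1]; 10 cycles in total.
n − c = 343 − 10 = 333; sign = (−1)^333 = -1.
Via Zolotarev, sign(π_{34}) = (34|343) = -1.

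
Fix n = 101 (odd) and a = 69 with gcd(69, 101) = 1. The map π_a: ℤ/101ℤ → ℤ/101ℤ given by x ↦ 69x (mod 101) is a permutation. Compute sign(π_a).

-1

Start at x=57: 57 → 95 → 91 → 17 → 62 → 36 → 60 → … (one orbit).
The orbit structure of x ↦ 69x mod 101: 6 orbits of sizes [20, 20, 20, 20, 20, 1].
Σ(ℓ_i−1) = 101−6 = 95; sign = (−1)^95 = -1.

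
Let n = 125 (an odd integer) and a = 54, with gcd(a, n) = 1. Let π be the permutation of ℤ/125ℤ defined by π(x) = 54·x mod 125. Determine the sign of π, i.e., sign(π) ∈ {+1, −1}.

+1

Trace 19: π^k(19) = [19, 26, 29, 66, 64, 81, 124] for k=0..6.
Decompose π into cycles: lengths [50, 50, 10, 10, 2, 2, 1] (7 cycles, including the fixed point 0).
sign(π) = (−1)^{n − #cycles} = (−1)^{125−7} = (−1)^118 = +1.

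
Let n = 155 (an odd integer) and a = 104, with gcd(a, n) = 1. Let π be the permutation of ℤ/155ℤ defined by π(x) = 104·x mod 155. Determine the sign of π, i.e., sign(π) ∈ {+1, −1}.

-1

Trace 114: π^k(114) = [114, 76, 154, 51, 34, 126, 84] for k=0..6.
π_104 has 8 disjoint cycles with lengths [30, 30, 30, 30, 30, 2, 2, 1] on {0,…,154}.
155 − 8 = 147 transpositions; sign(π) = (−1)^147 = -1.
Via Zolotarev, sign(π_{104}) = (104|155) = -1.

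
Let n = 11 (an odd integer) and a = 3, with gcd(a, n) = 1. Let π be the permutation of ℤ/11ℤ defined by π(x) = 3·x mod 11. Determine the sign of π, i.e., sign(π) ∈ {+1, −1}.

+1

Trace 1: π^k(1) = [1, 3, 9, 5, 4] for k=0..4.
π_3 has 3 disjoint cycles with lengths [5, 5, 1] on {0,…,10}.
Σ(ℓ_i−1) = 11−3 = 8; sign = (−1)^8 = +1.
(3|11)_J = +1 (Zolotarev's lemma cross-check).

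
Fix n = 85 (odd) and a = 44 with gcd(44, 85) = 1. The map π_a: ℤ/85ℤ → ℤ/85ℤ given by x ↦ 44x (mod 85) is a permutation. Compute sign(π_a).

-1

Start at x=14: 14 → 21 → 74 → 26 → 39 → 16 → 24 → … (one orbit).
Cycle type of π: 16×5 + 2×2 + 1; total 8 cycles.
8 cycles on 85: each ℓ→(−1)^(ℓ−1), product (−1)^77 = -1.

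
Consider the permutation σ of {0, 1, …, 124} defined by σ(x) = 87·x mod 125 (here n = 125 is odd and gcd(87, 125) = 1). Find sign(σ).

Orbit of 46 under x↦87x: [46, 2, 49, 13, 6, 22, 39]… (length divides ord_125(87)).
4 cycles of lengths [100, 20, 4, 1].
n − c = 125 − 4 = 121; sign = (−1)^121 = -1.

-1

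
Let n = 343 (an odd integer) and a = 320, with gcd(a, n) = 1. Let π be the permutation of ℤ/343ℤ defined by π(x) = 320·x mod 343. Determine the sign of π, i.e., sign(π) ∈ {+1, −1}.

Orbit of 1 under x↦320x: [1, 320, 186, 181, 296, 52, 176]… (length divides ord_343(320)).
Cycle lengths of π_320 on ℤ/343ℤ: [294, 42, 6, 1]; 4 cycles in total.
Σ(ℓ_i−1) = 343−4 = 339; sign = (−1)^339 = -1.
Check: (320/343) = -1 by Zolotarev.

-1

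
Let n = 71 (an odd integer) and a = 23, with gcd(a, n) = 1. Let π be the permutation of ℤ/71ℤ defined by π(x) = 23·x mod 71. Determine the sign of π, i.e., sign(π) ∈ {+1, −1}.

Start at x=39: 39 → 45 → 41 → 20 → 34 → 1 → 23 → … (one orbit).
The orbit structure of x ↦ 23x mod 71: 6 orbits of sizes [14, 14, 14, 14, 14, 1].
Σ(ℓ_i−1) = 71−6 = 65; sign = (−1)^65 = -1.

-1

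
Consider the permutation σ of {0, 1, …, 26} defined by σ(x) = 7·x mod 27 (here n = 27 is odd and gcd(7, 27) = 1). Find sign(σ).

+1

Trace 16: π^k(16) = [16, 4, 1, 7, 22, 19, 25] for k=0..6.
Decompose π into cycles: lengths [9, 9, 3, 3, 1, 1, 1] (7 cycles, including the fixed point 0).
n − c = 27 − 7 = 20; sign = (−1)^20 = +1.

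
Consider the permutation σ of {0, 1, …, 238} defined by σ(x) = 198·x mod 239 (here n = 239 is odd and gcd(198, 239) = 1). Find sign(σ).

+1

Orbit of 31 under x↦198x: [31, 163, 9, 109, 72, 155, 98]… (length divides ord_239(198)).
π_198 has 3 disjoint cycles with lengths [119, 119, 1] on {0,…,238}.
With 3 cycles on 239 points, sign = (−1)^{239−3} = +1.
Via Zolotarev, sign(π_{198}) = (198|239) = +1.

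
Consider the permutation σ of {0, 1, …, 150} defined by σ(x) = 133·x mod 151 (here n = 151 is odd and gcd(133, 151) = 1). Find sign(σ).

Trace 11: π^k(11) = [11, 104, 91, 23, 39, 53, 103] for k=0..6.
2 cycles of lengths [150, 1].
n − c = 151 − 2 = 149; sign = (−1)^149 = -1.
Zolotarev: (133|151) = -1, matching the cycle-count sign.

-1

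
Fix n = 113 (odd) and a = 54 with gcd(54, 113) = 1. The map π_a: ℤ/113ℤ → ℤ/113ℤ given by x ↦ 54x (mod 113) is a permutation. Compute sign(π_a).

Trace 60: π^k(60) = [60, 76, 36, 23, 112, 59, 22] for k=0..6.
π_54 has 2 disjoint cycles with lengths [112, 1] on {0,…,112}.
n − c = 113 − 2 = 111; sign = (−1)^111 = -1.
The Jacobi symbol (54|113) = -1 (Zolotarev) agrees.

-1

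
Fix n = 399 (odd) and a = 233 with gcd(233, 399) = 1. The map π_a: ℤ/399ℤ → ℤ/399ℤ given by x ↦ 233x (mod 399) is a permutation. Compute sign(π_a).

Start at x=233: 233 → 25 → 239 → 226 → 389 → 64 → 149 → … (one orbit).
34 cycles of lengths [18, 18, 18, 18, 18, 18, 18, 18, 18, 18, 18, 18, 18, 18, 9, 9, 9, 9, 9, 9, 9, 9, 9, 9, 9, 9, 9, 9, 6, 6, 3, 3, 2, 1].
399 − 34 = 365 transpositions; sign(π) = (−1)^365 = -1.
(233|399)_J = -1 (Zolotarev's lemma cross-check).

-1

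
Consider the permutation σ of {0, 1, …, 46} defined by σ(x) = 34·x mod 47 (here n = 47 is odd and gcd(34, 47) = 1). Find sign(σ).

Trace 9: π^k(9) = [9, 24, 17, 14, 6, 16, 27] for k=0..6.
Decompose π into cycles: lengths [23, 23, 1] (3 cycles, including the fixed point 0).
3 cycles on 47: each ℓ→(−1)^(ℓ−1), product (−1)^44 = +1.
Zolotarev: (34|47) = +1, matching the cycle-count sign.

+1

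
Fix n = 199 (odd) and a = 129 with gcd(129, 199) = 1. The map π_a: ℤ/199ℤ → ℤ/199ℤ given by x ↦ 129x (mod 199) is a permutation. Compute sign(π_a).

-1

Trace 135: π^k(135) = [135, 102, 24, 111, 190, 33, 78] for k=0..6.
π_129 has 2 disjoint cycles with lengths [198, 1] on {0,…,198}.
sign(π) = (−1)^{n − #cycles} = (−1)^{199−2} = (−1)^197 = -1.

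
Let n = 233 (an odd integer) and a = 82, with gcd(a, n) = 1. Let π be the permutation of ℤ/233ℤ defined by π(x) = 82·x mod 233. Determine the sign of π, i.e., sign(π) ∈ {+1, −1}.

Trace 130: π^k(130) = [130, 175, 137, 50, 139, 214, 73] for k=0..6.
Decompose π into cycles: lengths [232, 1] (2 cycles, including the fixed point 0).
Σ(ℓ_i−1) = 233−2 = 231; sign = (−1)^231 = -1.
(82|233)_J = -1 (Zolotarev's lemma cross-check).

-1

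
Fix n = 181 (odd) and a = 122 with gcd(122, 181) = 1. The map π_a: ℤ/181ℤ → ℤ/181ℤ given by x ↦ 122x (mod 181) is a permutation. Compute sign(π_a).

Start at x=46: 46 → 1 → 122 → 42 → 56 → 135 → 180 → … (one orbit).
π_122 has 19 disjoint cycles with lengths [10, 10, 10, 10, 10, 10, 10, 10, 10, 10, 10, 10, 10, 10, 10, 10, 10, 10, 1] on {0,…,180}.
n − c = 181 − 19 = 162; sign = (−1)^162 = +1.
(122|181)_J = +1 (Zolotarev's lemma cross-check).

+1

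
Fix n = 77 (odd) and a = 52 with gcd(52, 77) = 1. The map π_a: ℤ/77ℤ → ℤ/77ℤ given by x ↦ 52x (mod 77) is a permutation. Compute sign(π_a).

Orbit of 40 under x↦52x: [40, 1, 52, 9, 6, 4, 54]… (length divides ord_77(52)).
Decompose π into cycles: lengths [30, 30, 10, 6, 1] (5 cycles, including the fixed point 0).
Σ(ℓ_i−1) = 77−5 = 72; sign = (−1)^72 = +1.
(52|77)_J = +1 (Zolotarev's lemma cross-check).

+1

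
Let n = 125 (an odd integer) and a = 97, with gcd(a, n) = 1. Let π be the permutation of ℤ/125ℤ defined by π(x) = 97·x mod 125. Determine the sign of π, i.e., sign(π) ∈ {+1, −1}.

Orbit of 53 under x↦97x: [53, 16, 52, 44, 18, 121, 112]… (length divides ord_125(97)).
Cycle lengths of π_97 on ℤ/125ℤ: [100, 20, 4, 1]; 4 cycles in total.
With 4 cycles on 125 points, sign = (−1)^{125−4} = -1.
Check: (97/125) = -1 by Zolotarev.

-1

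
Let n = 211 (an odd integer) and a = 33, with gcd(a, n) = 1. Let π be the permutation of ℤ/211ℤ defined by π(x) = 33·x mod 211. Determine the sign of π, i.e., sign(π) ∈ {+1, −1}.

-1

Start at x=171: 171 → 157 → 117 → 63 → 180 → 32 → 1 → … (one orbit).
Cycle type of π: 42×5 + 1; total 6 cycles.
With 6 cycles on 211 points, sign = (−1)^{211−6} = -1.
(33|211)_J = -1 (Zolotarev's lemma cross-check).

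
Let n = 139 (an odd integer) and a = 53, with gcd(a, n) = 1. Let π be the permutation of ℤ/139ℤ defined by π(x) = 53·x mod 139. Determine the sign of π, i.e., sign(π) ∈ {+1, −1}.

Orbit of 79 under x↦53x: [79, 17, 67, 76, 136, 119, 52]… (length divides ord_139(53)).
2 cycles of lengths [138, 1].
n − c = 139 − 2 = 137; sign = (−1)^137 = -1.

-1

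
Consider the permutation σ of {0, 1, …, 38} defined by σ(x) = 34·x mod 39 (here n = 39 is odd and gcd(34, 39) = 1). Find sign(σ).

-1

Start at x=1: 1 → 34 → 25 → 31 → 1 (one orbit).
12 cycles of lengths [4, 4, 4, 4, 4, 4, 4, 4, 4, 1, 1, 1].
12 cycles on 39: each ℓ→(−1)^(ℓ−1), product (−1)^27 = -1.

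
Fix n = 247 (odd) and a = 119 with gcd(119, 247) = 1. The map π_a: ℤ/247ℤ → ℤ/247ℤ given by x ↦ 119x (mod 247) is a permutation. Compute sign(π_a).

-1

Start at x=24: 24 → 139 → 239 → 36 → 85 → 235 → 54 → … (one orbit).
Cycle lengths of π_119 on ℤ/247ℤ: [36, 36, 36, 36, 36, 36, 12, 9, 9, 1]; 10 cycles in total.
247 − 10 = 237 transpositions; sign(π) = (−1)^237 = -1.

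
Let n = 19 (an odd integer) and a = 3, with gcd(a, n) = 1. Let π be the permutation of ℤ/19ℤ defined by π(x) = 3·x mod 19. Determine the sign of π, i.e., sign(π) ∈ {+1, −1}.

-1

Start at x=6: 6 → 18 → 16 → 10 → 11 → 14 → 4 → … (one orbit).
2 cycles of lengths [18, 1].
With 2 cycles on 19 points, sign = (−1)^{19−2} = -1.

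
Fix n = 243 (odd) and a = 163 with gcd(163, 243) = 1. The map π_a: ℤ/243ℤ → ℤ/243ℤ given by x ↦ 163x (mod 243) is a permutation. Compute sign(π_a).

Trace 163: π^k(163) = [163, 82, 1] for k=0..2.
Cycle lengths of π_163 on ℤ/243ℤ: [3, 3, 3, 3, 3, 3, 3, 3, 3, 3, 3, 3, 3, 3, 3, 3, 3, 3, 3, 3, 3, 3, 3, 3, 3, 3, 3, 3, 3, 3, 3, 3, 3, 3, 3, 3, 3, 3, 3, 3, 3, 3, 3, 3, 3, 3, 3, 3, 3, 3, 3, 3, 3, 3, 1, 1, 1, 1, 1, 1, 1, 1, 1, 1, 1, 1, 1, 1, 1, 1, 1, 1, 1, 1, 1, 1, 1, 1, 1, 1, 1, 1, 1, 1, 1, 1, 1, 1, 1, 1, 1, 1, 1, 1, 1, 1, 1, 1, 1, 1, 1, 1, 1, 1, 1, 1, 1, 1, 1, 1, 1, 1, 1, 1, 1, 1, 1, 1, 1, 1, 1, 1, 1, 1, 1, 1, 1, 1, 1, 1, 1, 1, 1, 1, 1]; 135 cycles in total.
n − c = 243 − 135 = 108; sign = (−1)^108 = +1.
Zolotarev: (163|243) = +1, matching the cycle-count sign.

+1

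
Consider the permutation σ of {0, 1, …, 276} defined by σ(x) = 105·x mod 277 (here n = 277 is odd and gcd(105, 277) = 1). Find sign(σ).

-1

Start at x=30: 30 → 103 → 12 → 152 → 171 → 227 → 13 → … (one orbit).
Decompose π into cycles: lengths [276, 1] (2 cycles, including the fixed point 0).
sign(π) = (−1)^{n − #cycles} = (−1)^{277−2} = (−1)^275 = -1.
The Jacobi symbol (105|277) = -1 (Zolotarev) agrees.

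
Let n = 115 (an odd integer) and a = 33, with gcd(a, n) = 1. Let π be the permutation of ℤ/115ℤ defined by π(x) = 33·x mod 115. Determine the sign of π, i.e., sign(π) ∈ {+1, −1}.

Orbit of 113 under x↦33x: [113, 49, 7, 1, 33, 54, 57]… (length divides ord_115(33)).
5 cycles of lengths [44, 44, 22, 4, 1].
sign(π) = (−1)^{n − #cycles} = (−1)^{115−5} = (−1)^110 = +1.

+1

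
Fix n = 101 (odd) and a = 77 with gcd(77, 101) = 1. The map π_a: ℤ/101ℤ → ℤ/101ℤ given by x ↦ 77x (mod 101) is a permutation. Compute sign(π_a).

Trace 31: π^k(31) = [31, 64, 80, 100, 24, 30, 88] for k=0..6.
The orbit structure of x ↦ 77x mod 101: 3 orbits of sizes [50, 50, 1].
Σ(ℓ_i−1) = 101−3 = 98; sign = (−1)^98 = +1.
Zolotarev: (77|101) = +1, matching the cycle-count sign.

+1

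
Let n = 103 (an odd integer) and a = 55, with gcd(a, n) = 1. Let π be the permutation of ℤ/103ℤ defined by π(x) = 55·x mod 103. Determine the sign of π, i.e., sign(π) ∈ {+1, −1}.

Start at x=13: 13 → 97 → 82 → 81 → 26 → 91 → 61 → … (one orbit).
The orbit structure of x ↦ 55x mod 103: 3 orbits of sizes [51, 51, 1].
n − c = 103 − 3 = 100; sign = (−1)^100 = +1.
The Jacobi symbol (55|103) = +1 (Zolotarev) agrees.

+1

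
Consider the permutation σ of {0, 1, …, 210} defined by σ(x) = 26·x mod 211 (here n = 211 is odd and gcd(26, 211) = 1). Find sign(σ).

Orbit of 14 under x↦26x: [14, 153, 180, 38, 144, 157, 73]… (length divides ord_211(26)).
6 cycles of lengths [42, 42, 42, 42, 42, 1].
6 cycles on 211: each ℓ→(−1)^(ℓ−1), product (−1)^205 = -1.
The Jacobi symbol (26|211) = -1 (Zolotarev) agrees.

-1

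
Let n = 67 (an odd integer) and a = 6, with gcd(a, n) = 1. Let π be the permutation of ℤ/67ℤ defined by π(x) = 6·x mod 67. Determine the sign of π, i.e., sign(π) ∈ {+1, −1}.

+1

Orbit of 19 under x↦6x: [19, 47, 14, 17, 35, 9, 54]… (length divides ord_67(6)).
Cycle lengths of π_6 on ℤ/67ℤ: [33, 33, 1]; 3 cycles in total.
sign(π) = (−1)^{n − #cycles} = (−1)^{67−3} = (−1)^64 = +1.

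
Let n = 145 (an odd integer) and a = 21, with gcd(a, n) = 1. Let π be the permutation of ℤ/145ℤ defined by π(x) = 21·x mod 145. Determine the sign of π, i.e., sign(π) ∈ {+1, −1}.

-1

Start at x=51: 51 → 56 → 16 → 46 → 96 → 131 → 141 → … (one orbit).
10 cycles of lengths [28, 28, 28, 28, 28, 1, 1, 1, 1, 1].
sign(π) = (−1)^{n − #cycles} = (−1)^{145−10} = (−1)^135 = -1.
Zolotarev: (21|145) = -1, matching the cycle-count sign.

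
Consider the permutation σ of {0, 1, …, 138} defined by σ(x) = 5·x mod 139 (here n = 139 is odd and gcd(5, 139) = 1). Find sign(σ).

Trace 71: π^k(71) = [71, 77, 107, 118, 34, 31, 16] for k=0..6.
Decompose π into cycles: lengths [69, 69, 1] (3 cycles, including the fixed point 0).
139 − 3 = 136 transpositions; sign(π) = (−1)^136 = +1.
Zolotarev: (5|139) = +1, matching the cycle-count sign.

+1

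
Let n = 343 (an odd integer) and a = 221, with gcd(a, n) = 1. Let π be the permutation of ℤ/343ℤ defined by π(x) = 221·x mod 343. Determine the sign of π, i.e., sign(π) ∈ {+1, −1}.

+1

Start at x=317: 317 → 85 → 263 → 156 → 176 → 137 → 93 → … (one orbit).
π_221 has 7 disjoint cycles with lengths [147, 147, 21, 21, 3, 3, 1] on {0,…,342}.
With 7 cycles on 343 points, sign = (−1)^{343−7} = +1.
Via Zolotarev, sign(π_{221}) = (221|343) = +1.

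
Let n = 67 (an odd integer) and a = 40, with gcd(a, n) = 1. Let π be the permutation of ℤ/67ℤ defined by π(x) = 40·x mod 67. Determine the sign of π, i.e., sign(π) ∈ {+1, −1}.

Trace 22: π^k(22) = [22, 9, 25, 62, 1, 40, 59] for k=0..6.
The orbit structure of x ↦ 40x mod 67: 7 orbits of sizes [11, 11, 11, 11, 11, 11, 1].
sign(π) = (−1)^{n − #cycles} = (−1)^{67−7} = (−1)^60 = +1.

+1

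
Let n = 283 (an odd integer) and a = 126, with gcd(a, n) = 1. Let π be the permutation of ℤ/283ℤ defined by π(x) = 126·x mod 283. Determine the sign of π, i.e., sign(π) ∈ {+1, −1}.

-1

Orbit of 186 under x↦126x: [186, 230, 114, 214, 79, 49, 231]… (length divides ord_283(126)).
Cycle lengths of π_126 on ℤ/283ℤ: [282, 1]; 2 cycles in total.
With 2 cycles on 283 points, sign = (−1)^{283−2} = -1.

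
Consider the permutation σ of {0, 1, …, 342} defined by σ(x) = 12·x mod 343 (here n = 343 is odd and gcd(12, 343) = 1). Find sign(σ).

Orbit of 114 under x↦12x: [114, 339, 295, 110, 291, 62, 58]… (length divides ord_343(12)).
4 cycles of lengths [294, 42, 6, 1].
Σ(ℓ_i−1) = 343−4 = 339; sign = (−1)^339 = -1.
The Jacobi symbol (12|343) = -1 (Zolotarev) agrees.

-1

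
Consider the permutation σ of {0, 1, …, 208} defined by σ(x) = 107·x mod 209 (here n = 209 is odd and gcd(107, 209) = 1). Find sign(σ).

Orbit of 125 under x↦107x: [125, 208, 102, 46, 115, 183, 144]… (length divides ord_209(107)).
11 cycles of lengths [30, 30, 30, 30, 30, 30, 10, 6, 6, 6, 1].
Σ(ℓ_i−1) = 209−11 = 198; sign = (−1)^198 = +1.
Zolotarev: (107|209) = +1, matching the cycle-count sign.

+1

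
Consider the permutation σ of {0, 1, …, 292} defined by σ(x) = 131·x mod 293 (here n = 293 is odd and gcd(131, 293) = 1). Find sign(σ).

-1

Start at x=124: 124 → 129 → 198 → 154 → 250 → 227 → 144 → … (one orbit).
2 cycles of lengths [292, 1].
With 2 cycles on 293 points, sign = (−1)^{293−2} = -1.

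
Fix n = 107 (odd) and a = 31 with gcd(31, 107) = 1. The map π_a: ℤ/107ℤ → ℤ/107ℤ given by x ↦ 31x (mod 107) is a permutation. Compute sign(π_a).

Trace 44: π^k(44) = [44, 80, 19, 54, 69, 106, 76] for k=0..6.
Cycle lengths of π_31 on ℤ/107ℤ: [106, 1]; 2 cycles in total.
2 cycles on 107: each ℓ→(−1)^(ℓ−1), product (−1)^105 = -1.
Via Zolotarev, sign(π_{31}) = (31|107) = -1.

-1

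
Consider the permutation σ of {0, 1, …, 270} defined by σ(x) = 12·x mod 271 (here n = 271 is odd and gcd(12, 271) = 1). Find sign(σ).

-1

Start at x=102: 102 → 140 → 54 → 106 → 188 → 88 → 243 → … (one orbit).
Cycle lengths of π_12 on ℤ/271ℤ: [54, 54, 54, 54, 54, 1]; 6 cycles in total.
With 6 cycles on 271 points, sign = (−1)^{271−6} = -1.
Via Zolotarev, sign(π_{12}) = (12|271) = -1.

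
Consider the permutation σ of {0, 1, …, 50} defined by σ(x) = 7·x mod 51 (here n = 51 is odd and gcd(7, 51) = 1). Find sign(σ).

Start at x=43: 43 → 46 → 16 → 10 → 19 → 31 → 13 → … (one orbit).
Decompose π into cycles: lengths [16, 16, 16, 1, 1, 1] (6 cycles, including the fixed point 0).
Σ(ℓ_i−1) = 51−6 = 45; sign = (−1)^45 = -1.
Check: (7/51) = -1 by Zolotarev.

-1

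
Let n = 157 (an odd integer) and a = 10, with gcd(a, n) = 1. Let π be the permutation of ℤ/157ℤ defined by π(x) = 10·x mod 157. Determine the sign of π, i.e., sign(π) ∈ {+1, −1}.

+1

Trace 143: π^k(143) = [143, 17, 13, 130, 44, 126, 4] for k=0..6.
The orbit structure of x ↦ 10x mod 157: 3 orbits of sizes [78, 78, 1].
157 − 3 = 154 transpositions; sign(π) = (−1)^154 = +1.
(10|157)_J = +1 (Zolotarev's lemma cross-check).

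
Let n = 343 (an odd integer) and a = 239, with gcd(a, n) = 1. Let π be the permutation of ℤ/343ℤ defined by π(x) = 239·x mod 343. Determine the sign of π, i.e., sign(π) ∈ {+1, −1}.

Orbit of 169 under x↦239x: [169, 260, 57, 246, 141, 85, 78]… (length divides ord_343(239)).
19 cycles of lengths [49, 49, 49, 49, 49, 49, 7, 7, 7, 7, 7, 7, 1, 1, 1, 1, 1, 1, 1].
sign(π) = (−1)^{n − #cycles} = (−1)^{343−19} = (−1)^324 = +1.
Check: (239/343) = +1 by Zolotarev.

+1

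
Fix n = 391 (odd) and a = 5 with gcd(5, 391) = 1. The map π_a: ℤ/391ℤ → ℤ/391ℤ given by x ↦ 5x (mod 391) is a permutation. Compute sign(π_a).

Orbit of 87 under x↦5x: [87, 44, 220, 318, 26, 130, 259]… (length divides ord_391(5)).
The orbit structure of x ↦ 5x mod 391: 5 orbits of sizes [176, 176, 22, 16, 1].
391 − 5 = 386 transpositions; sign(π) = (−1)^386 = +1.
(5|391)_J = +1 (Zolotarev's lemma cross-check).

+1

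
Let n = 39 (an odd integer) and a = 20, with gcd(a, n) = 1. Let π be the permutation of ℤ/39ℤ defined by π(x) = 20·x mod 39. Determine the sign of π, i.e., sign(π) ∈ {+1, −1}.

Start at x=22: 22 → 11 → 25 → 32 → 16 → 8 → 4 → … (one orbit).
The orbit structure of x ↦ 20x mod 39: 5 orbits of sizes [12, 12, 12, 2, 1].
sign(π) = (−1)^{n − #cycles} = (−1)^{39−5} = (−1)^34 = +1.
The Jacobi symbol (20|39) = +1 (Zolotarev) agrees.

+1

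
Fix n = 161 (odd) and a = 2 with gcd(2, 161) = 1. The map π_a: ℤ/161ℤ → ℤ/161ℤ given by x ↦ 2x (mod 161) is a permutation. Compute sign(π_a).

Start at x=72: 72 → 144 → 127 → 93 → 25 → 50 → 100 → … (one orbit).
The orbit structure of x ↦ 2x mod 161: 9 orbits of sizes [33, 33, 33, 33, 11, 11, 3, 3, 1].
sign(π) = (−1)^{n − #cycles} = (−1)^{161−9} = (−1)^152 = +1.
Check: (2/161) = +1 by Zolotarev.

+1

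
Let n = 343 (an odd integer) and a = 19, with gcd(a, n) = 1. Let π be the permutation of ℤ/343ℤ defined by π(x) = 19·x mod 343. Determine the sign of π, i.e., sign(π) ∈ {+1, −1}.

Orbit of 1 under x↦19x: [1, 19, 18, 342, 324, 325]… (length divides ord_343(19)).
Cycle lengths of π_19 on ℤ/343ℤ: [6, 6, 6, 6, 6, 6, 6, 6, 6, 6, 6, 6, 6, 6, 6, 6, 6, 6, 6, 6, 6, 6, 6, 6, 6, 6, 6, 6, 6, 6, 6, 6, 6, 6, 6, 6, 6, 6, 6, 6, 6, 6, 6, 6, 6, 6, 6, 6, 6, 6, 6, 6, 6, 6, 6, 6, 6, 1]; 58 cycles in total.
343 − 58 = 285 transpositions; sign(π) = (−1)^285 = -1.

-1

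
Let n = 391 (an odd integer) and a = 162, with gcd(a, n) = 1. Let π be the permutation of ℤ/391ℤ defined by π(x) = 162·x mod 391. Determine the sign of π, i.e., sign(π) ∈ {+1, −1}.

+1

Trace 254: π^k(254) = [254, 93, 208, 70, 1, 162, 47] for k=0..6.
69 cycles of lengths [8, 8, 8, 8, 8, 8, 8, 8, 8, 8, 8, 8, 8, 8, 8, 8, 8, 8, 8, 8, 8, 8, 8, 8, 8, 8, 8, 8, 8, 8, 8, 8, 8, 8, 8, 8, 8, 8, 8, 8, 8, 8, 8, 8, 8, 8, 1, 1, 1, 1, 1, 1, 1, 1, 1, 1, 1, 1, 1, 1, 1, 1, 1, 1, 1, 1, 1, 1, 1].
sign(π) = (−1)^{n − #cycles} = (−1)^{391−69} = (−1)^322 = +1.
Check: (162/391) = +1 by Zolotarev.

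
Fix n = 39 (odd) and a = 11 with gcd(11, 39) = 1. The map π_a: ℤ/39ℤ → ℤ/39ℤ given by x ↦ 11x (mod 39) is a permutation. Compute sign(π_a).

Trace 20: π^k(20) = [20, 25, 2, 22, 8, 10, 32] for k=0..6.
Cycle lengths of π_11 on ℤ/39ℤ: [12, 12, 12, 2, 1]; 5 cycles in total.
n − c = 39 − 5 = 34; sign = (−1)^34 = +1.

+1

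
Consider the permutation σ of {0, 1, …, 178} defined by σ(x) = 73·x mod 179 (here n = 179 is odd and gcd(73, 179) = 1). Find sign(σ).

Orbit of 40 under x↦73x: [40, 56, 150, 31, 115, 161, 118]… (length divides ord_179(73)).
Decompose π into cycles: lengths [178, 1] (2 cycles, including the fixed point 0).
sign(π) = (−1)^{n − #cycles} = (−1)^{179−2} = (−1)^177 = -1.
Check: (73/179) = -1 by Zolotarev.

-1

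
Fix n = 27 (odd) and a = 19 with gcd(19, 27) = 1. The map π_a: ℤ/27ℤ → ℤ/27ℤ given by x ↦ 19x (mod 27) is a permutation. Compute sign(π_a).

+1

Orbit of 10 under x↦19x: [10, 1, 19]… (length divides ord_27(19)).
Decompose π into cycles: lengths [3, 3, 3, 3, 3, 3, 1, 1, 1, 1, 1, 1, 1, 1, 1] (15 cycles, including the fixed point 0).
27 − 15 = 12 transpositions; sign(π) = (−1)^12 = +1.
(19|27)_J = +1 (Zolotarev's lemma cross-check).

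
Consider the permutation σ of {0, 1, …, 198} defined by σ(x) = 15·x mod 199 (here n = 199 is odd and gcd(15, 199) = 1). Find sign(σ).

Orbit of 134 under x↦15x: [134, 20, 101, 122, 39, 187, 19]… (length divides ord_199(15)).
2 cycles of lengths [198, 1].
Σ(ℓ_i−1) = 199−2 = 197; sign = (−1)^197 = -1.
(15|199)_J = -1 (Zolotarev's lemma cross-check).

-1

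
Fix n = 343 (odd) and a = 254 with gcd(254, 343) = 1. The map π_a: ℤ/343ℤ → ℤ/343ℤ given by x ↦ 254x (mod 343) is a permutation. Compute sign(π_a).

+1

Trace 23: π^k(23) = [23, 11, 50, 9, 228, 288, 93] for k=0..6.
7 cycles of lengths [147, 147, 21, 21, 3, 3, 1].
343 − 7 = 336 transpositions; sign(π) = (−1)^336 = +1.
The Jacobi symbol (254|343) = +1 (Zolotarev) agrees.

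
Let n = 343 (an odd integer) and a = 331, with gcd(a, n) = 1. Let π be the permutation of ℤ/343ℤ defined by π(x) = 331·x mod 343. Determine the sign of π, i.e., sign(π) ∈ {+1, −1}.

+1

Start at x=85: 85 → 9 → 235 → 267 → 226 → 32 → 302 → … (one orbit).
π_331 has 7 disjoint cycles with lengths [147, 147, 21, 21, 3, 3, 1] on {0,…,342}.
Σ(ℓ_i−1) = 343−7 = 336; sign = (−1)^336 = +1.
Zolotarev: (331|343) = +1, matching the cycle-count sign.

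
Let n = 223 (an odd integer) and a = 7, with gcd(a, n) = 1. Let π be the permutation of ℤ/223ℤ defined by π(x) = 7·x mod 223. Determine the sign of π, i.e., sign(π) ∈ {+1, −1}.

+1

Orbit of 68 under x↦7x: [68, 30, 210, 132, 32, 1, 7]… (length divides ord_223(7)).
π_7 has 7 disjoint cycles with lengths [37, 37, 37, 37, 37, 37, 1] on {0,…,222}.
7 cycles on 223: each ℓ→(−1)^(ℓ−1), product (−1)^216 = +1.
The Jacobi symbol (7|223) = +1 (Zolotarev) agrees.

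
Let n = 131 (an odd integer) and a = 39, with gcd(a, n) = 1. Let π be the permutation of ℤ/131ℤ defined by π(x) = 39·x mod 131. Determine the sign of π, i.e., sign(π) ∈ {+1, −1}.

Start at x=112: 112 → 45 → 52 → 63 → 99 → 62 → 60 → … (one orbit).
Cycle lengths of π_39 on ℤ/131ℤ: [13, 13, 13, 13, 13, 13, 13, 13, 13, 13, 1]; 11 cycles in total.
sign(π) = (−1)^{n − #cycles} = (−1)^{131−11} = (−1)^120 = +1.
Zolotarev: (39|131) = +1, matching the cycle-count sign.

+1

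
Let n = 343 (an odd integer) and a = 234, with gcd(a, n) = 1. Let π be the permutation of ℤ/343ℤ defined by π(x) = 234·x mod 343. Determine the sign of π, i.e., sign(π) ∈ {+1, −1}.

Trace 102: π^k(102) = [102, 201, 43, 115, 156, 146, 207] for k=0..6.
Cycle type of π: 294 + 42 + 6 + 1; total 4 cycles.
n − c = 343 − 4 = 339; sign = (−1)^339 = -1.

-1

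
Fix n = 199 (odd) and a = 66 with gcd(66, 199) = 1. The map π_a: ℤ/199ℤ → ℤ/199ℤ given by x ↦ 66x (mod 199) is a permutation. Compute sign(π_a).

+1

Orbit of 5 under x↦66x: [5, 131, 89, 103, 32, 122, 92]… (length divides ord_199(66)).
π_66 has 3 disjoint cycles with lengths [99, 99, 1] on {0,…,198}.
sign(π) = (−1)^{n − #cycles} = (−1)^{199−3} = (−1)^196 = +1.
Check: (66/199) = +1 by Zolotarev.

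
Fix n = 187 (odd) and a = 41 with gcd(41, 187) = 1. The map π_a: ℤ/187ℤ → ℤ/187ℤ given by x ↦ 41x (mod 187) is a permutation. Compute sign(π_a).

Start at x=7: 7 → 100 → 173 → 174 → 28 → 26 → 131 → … (one orbit).
Cycle lengths of π_41 on ℤ/187ℤ: [80, 80, 16, 10, 1]; 5 cycles in total.
sign(π) = (−1)^{n − #cycles} = (−1)^{187−5} = (−1)^182 = +1.
Check: (41/187) = +1 by Zolotarev.

+1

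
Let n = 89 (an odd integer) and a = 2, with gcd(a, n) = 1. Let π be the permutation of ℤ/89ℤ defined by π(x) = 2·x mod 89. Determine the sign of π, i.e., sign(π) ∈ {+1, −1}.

Trace 1: π^k(1) = [1, 2, 4, 8, 16, 32, 64] for k=0..6.
Cycle type of π: 11×8 + 1; total 9 cycles.
n − c = 89 − 9 = 80; sign = (−1)^80 = +1.
The Jacobi symbol (2|89) = +1 (Zolotarev) agrees.

+1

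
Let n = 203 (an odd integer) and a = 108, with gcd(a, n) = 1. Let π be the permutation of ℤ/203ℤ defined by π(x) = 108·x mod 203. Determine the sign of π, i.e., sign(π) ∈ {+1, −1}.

Orbit of 158 under x↦108x: [158, 12, 78, 101, 149, 55, 53]… (length divides ord_203(108)).
π_108 has 5 disjoint cycles with lengths [84, 84, 28, 6, 1] on {0,…,202}.
Σ(ℓ_i−1) = 203−5 = 198; sign = (−1)^198 = +1.

+1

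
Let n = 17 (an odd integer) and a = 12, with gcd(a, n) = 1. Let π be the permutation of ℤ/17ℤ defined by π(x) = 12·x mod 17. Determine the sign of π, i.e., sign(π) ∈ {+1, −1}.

-1

Orbit of 12 under x↦12x: [12, 8, 11, 13, 3, 2, 7]… (length divides ord_17(12)).
2 cycles of lengths [16, 1].
With 2 cycles on 17 points, sign = (−1)^{17−2} = -1.
(12|17)_J = -1 (Zolotarev's lemma cross-check).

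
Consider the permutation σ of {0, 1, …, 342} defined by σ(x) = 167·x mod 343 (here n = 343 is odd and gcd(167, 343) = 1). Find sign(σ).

-1

Orbit of 139 under x↦167x: [139, 232, 328, 239, 125, 295, 216]… (length divides ord_343(167)).
Cycle type of π: 98×3 + 14×3 + 2×3 + 1; total 10 cycles.
With 10 cycles on 343 points, sign = (−1)^{343−10} = -1.
The Jacobi symbol (167|343) = -1 (Zolotarev) agrees.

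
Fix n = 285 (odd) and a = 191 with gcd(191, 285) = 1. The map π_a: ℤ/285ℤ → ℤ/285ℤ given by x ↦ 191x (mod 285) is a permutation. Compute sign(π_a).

Start at x=191: 191 → 1 → 191 (one orbit).
190 cycles of lengths [2, 2, 2, 2, 2, 2, 2, 2, 2, 2, 2, 2, 2, 2, 2, 2, 2, 2, 2, 2, 2, 2, 2, 2, 2, 2, 2, 2, 2, 2, 2, 2, 2, 2, 2, 2, 2, 2, 2, 2, 2, 2, 2, 2, 2, 2, 2, 2, 2, 2, 2, 2, 2, 2, 2, 2, 2, 2, 2, 2, 2, 2, 2, 2, 2, 2, 2, 2, 2, 2, 2, 2, 2, 2, 2, 2, 2, 2, 2, 2, 2, 2, 2, 2, 2, 2, 2, 2, 2, 2, 2, 2, 2, 2, 2, 1, 1, 1, 1, 1, 1, 1, 1, 1, 1, 1, 1, 1, 1, 1, 1, 1, 1, 1, 1, 1, 1, 1, 1, 1, 1, 1, 1, 1, 1, 1, 1, 1, 1, 1, 1, 1, 1, 1, 1, 1, 1, 1, 1, 1, 1, 1, 1, 1, 1, 1, 1, 1, 1, 1, 1, 1, 1, 1, 1, 1, 1, 1, 1, 1, 1, 1, 1, 1, 1, 1, 1, 1, 1, 1, 1, 1, 1, 1, 1, 1, 1, 1, 1, 1, 1, 1, 1, 1, 1, 1, 1, 1, 1, 1].
sign(π) = (−1)^{n − #cycles} = (−1)^{285−190} = (−1)^95 = -1.
(191|285)_J = -1 (Zolotarev's lemma cross-check).

-1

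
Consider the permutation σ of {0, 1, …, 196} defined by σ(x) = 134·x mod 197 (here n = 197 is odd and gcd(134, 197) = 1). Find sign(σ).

+1

Start at x=193: 193 → 55 → 81 → 19 → 182 → 157 → 156 → … (one orbit).
Decompose π into cycles: lengths [98, 98, 1] (3 cycles, including the fixed point 0).
n − c = 197 − 3 = 194; sign = (−1)^194 = +1.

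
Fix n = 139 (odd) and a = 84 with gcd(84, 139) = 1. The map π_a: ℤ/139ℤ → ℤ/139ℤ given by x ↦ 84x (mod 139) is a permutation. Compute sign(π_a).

Trace 82: π^k(82) = [82, 77, 74, 100, 60, 36, 105] for k=0..6.
4 cycles of lengths [46, 46, 46, 1].
139 − 4 = 135 transpositions; sign(π) = (−1)^135 = -1.
Check: (84/139) = -1 by Zolotarev.

-1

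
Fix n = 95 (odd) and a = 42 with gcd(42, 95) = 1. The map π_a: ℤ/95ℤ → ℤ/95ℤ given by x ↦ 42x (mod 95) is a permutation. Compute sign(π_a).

-1

Trace 17: π^k(17) = [17, 49, 63, 81, 77, 4, 73] for k=0..6.
Cycle lengths of π_42 on ℤ/95ℤ: [36, 36, 9, 9, 4, 1]; 6 cycles in total.
n − c = 95 − 6 = 89; sign = (−1)^89 = -1.
Via Zolotarev, sign(π_{42}) = (42|95) = -1.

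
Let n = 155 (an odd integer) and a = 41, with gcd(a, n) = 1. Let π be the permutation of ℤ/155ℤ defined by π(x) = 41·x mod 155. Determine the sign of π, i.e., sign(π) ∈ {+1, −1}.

Start at x=51: 51 → 76 → 16 → 36 → 81 → 66 → 71 → … (one orbit).
Decompose π into cycles: lengths [15, 15, 15, 15, 15, 15, 15, 15, 15, 15, 1, 1, 1, 1, 1] (15 cycles, including the fixed point 0).
With 15 cycles on 155 points, sign = (−1)^{155−15} = +1.
(41|155)_J = +1 (Zolotarev's lemma cross-check).

+1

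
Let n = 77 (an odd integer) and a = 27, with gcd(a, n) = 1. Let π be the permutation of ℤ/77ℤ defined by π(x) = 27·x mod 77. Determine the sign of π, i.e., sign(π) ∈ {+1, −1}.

Orbit of 64 under x↦27x: [64, 34, 71, 69, 15, 20, 1]… (length divides ord_77(27)).
12 cycles of lengths [10, 10, 10, 10, 10, 10, 5, 5, 2, 2, 2, 1].
Σ(ℓ_i−1) = 77−12 = 65; sign = (−1)^65 = -1.
The Jacobi symbol (27|77) = -1 (Zolotarev) agrees.

-1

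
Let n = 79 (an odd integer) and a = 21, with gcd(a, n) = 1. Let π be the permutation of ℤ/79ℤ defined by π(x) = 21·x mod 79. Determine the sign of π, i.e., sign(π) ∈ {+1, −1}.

+1

Orbit of 46 under x↦21x: [46, 18, 62, 38, 8, 10, 52]… (length divides ord_79(21)).
7 cycles of lengths [13, 13, 13, 13, 13, 13, 1].
n − c = 79 − 7 = 72; sign = (−1)^72 = +1.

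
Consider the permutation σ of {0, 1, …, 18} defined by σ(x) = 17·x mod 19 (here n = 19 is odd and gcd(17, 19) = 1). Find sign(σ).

+1

Trace 4: π^k(4) = [4, 11, 16, 6, 7, 5, 9] for k=0..6.
π_17 has 3 disjoint cycles with lengths [9, 9, 1] on {0,…,18}.
sign(π) = (−1)^{n − #cycles} = (−1)^{19−3} = (−1)^16 = +1.
Via Zolotarev, sign(π_{17}) = (17|19) = +1.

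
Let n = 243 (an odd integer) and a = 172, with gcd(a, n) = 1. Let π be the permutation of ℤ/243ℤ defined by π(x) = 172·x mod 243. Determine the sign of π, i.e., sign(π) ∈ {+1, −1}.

Orbit of 82 under x↦172x: [82, 10, 19, 109, 37, 46, 136]… (length divides ord_243(172)).
Decompose π into cycles: lengths [27, 27, 27, 27, 27, 27, 9, 9, 9, 9, 9, 9, 3, 3, 3, 3, 3, 3, 1, 1, 1, 1, 1, 1, 1, 1, 1] (27 cycles, including the fixed point 0).
243 − 27 = 216 transpositions; sign(π) = (−1)^216 = +1.
The Jacobi symbol (172|243) = +1 (Zolotarev) agrees.

+1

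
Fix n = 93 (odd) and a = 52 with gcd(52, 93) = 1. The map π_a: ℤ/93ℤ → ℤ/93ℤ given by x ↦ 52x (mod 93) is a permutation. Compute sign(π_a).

-1

Trace 52: π^k(52) = [52, 7, 85, 49, 37, 64, 73] for k=0..6.
Cycle type of π: 30×3 + 1×3; total 6 cycles.
n − c = 93 − 6 = 87; sign = (−1)^87 = -1.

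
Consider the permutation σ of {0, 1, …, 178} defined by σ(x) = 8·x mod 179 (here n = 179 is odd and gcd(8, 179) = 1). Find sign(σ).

-1

Start at x=55: 55 → 82 → 119 → 57 → 98 → 68 → 7 → … (one orbit).
Cycle lengths of π_8 on ℤ/179ℤ: [178, 1]; 2 cycles in total.
With 2 cycles on 179 points, sign = (−1)^{179−2} = -1.
Check: (8/179) = -1 by Zolotarev.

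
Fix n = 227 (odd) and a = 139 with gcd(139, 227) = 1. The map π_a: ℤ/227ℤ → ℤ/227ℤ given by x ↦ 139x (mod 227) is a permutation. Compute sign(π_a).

+1

Start at x=102: 102 → 104 → 155 → 207 → 171 → 161 → 133 → … (one orbit).
3 cycles of lengths [113, 113, 1].
Σ(ℓ_i−1) = 227−3 = 224; sign = (−1)^224 = +1.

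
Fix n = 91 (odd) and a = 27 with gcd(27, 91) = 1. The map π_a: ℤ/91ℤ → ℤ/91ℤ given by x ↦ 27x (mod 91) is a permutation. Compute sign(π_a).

-1

Start at x=1: 1 → 27 → 1 (one orbit).
52 cycles of lengths [2, 2, 2, 2, 2, 2, 2, 2, 2, 2, 2, 2, 2, 2, 2, 2, 2, 2, 2, 2, 2, 2, 2, 2, 2, 2, 2, 2, 2, 2, 2, 2, 2, 2, 2, 2, 2, 2, 2, 1, 1, 1, 1, 1, 1, 1, 1, 1, 1, 1, 1, 1].
Σ(ℓ_i−1) = 91−52 = 39; sign = (−1)^39 = -1.
Check: (27/91) = -1 by Zolotarev.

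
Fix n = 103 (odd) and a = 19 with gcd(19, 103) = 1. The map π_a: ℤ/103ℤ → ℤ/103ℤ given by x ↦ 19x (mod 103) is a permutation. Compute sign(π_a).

+1

Start at x=50: 50 → 23 → 25 → 63 → 64 → 83 → 32 → … (one orbit).
The orbit structure of x ↦ 19x mod 103: 3 orbits of sizes [51, 51, 1].
sign(π) = (−1)^{n − #cycles} = (−1)^{103−3} = (−1)^100 = +1.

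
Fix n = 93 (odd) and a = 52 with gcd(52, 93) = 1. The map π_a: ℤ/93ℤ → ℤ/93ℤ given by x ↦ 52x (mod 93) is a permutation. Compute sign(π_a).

Trace 79: π^k(79) = [79, 16, 88, 19, 58, 40, 34] for k=0..6.
Cycle lengths of π_52 on ℤ/93ℤ: [30, 30, 30, 1, 1, 1]; 6 cycles in total.
6 cycles on 93: each ℓ→(−1)^(ℓ−1), product (−1)^87 = -1.

-1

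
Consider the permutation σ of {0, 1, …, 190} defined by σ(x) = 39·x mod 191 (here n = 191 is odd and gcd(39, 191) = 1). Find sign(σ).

Start at x=109: 109 → 49 → 1 → 39 → 184 → 109 (one orbit).
Cycle lengths of π_39 on ℤ/191ℤ: [5, 5, 5, 5, 5, 5, 5, 5, 5, 5, 5, 5, 5, 5, 5, 5, 5, 5, 5, 5, 5, 5, 5, 5, 5, 5, 5, 5, 5, 5, 5, 5, 5, 5, 5, 5, 5, 5, 1]; 39 cycles in total.
n − c = 191 − 39 = 152; sign = (−1)^152 = +1.
Check: (39/191) = +1 by Zolotarev.

+1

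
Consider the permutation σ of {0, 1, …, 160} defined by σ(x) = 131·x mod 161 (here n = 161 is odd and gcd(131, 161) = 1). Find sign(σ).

-1

Orbit of 26 under x↦131x: [26, 25, 55, 121, 73, 64, 12]… (length divides ord_161(131)).
π_131 has 6 disjoint cycles with lengths [66, 66, 11, 11, 6, 1] on {0,…,160}.
6 cycles on 161: each ℓ→(−1)^(ℓ−1), product (−1)^155 = -1.
The Jacobi symbol (131|161) = -1 (Zolotarev) agrees.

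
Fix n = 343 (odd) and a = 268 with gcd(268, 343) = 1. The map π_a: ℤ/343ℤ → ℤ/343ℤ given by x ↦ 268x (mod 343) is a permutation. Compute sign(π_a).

Start at x=207: 207 → 253 → 233 → 18 → 22 → 65 → 270 → … (one orbit).
π_268 has 7 disjoint cycles with lengths [147, 147, 21, 21, 3, 3, 1] on {0,…,342}.
Σ(ℓ_i−1) = 343−7 = 336; sign = (−1)^336 = +1.
(268|343)_J = +1 (Zolotarev's lemma cross-check).

+1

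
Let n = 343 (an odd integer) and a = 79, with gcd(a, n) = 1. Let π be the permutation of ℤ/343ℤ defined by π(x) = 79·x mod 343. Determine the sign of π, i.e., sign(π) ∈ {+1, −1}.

Start at x=177: 177 → 263 → 197 → 128 → 165 → 1 → 79 → … (one orbit).
Cycle lengths of π_79 on ℤ/343ℤ: [21, 21, 21, 21, 21, 21, 21, 21, 21, 21, 21, 21, 21, 21, 3, 3, 3, 3, 3, 3, 3, 3, 3, 3, 3, 3, 3, 3, 3, 3, 1]; 31 cycles in total.
sign(π) = (−1)^{n − #cycles} = (−1)^{343−31} = (−1)^312 = +1.

+1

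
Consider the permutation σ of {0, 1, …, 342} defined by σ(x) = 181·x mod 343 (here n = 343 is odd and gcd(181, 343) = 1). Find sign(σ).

-1

Orbit of 216 under x↦181x: [216, 337, 286, 316, 258, 50, 132]… (length divides ord_343(181)).
Cycle type of π: 98×3 + 14×3 + 2×3 + 1; total 10 cycles.
n − c = 343 − 10 = 333; sign = (−1)^333 = -1.
The Jacobi symbol (181|343) = -1 (Zolotarev) agrees.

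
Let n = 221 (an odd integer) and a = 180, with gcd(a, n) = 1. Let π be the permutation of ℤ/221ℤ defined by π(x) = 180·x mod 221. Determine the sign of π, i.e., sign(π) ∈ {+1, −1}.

Trace 155: π^k(155) = [155, 54, 217, 164, 127, 97, 1] for k=0..6.
π_180 has 7 disjoint cycles with lengths [48, 48, 48, 48, 16, 12, 1] on {0,…,220}.
With 7 cycles on 221 points, sign = (−1)^{221−7} = +1.
Check: (180/221) = +1 by Zolotarev.

+1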